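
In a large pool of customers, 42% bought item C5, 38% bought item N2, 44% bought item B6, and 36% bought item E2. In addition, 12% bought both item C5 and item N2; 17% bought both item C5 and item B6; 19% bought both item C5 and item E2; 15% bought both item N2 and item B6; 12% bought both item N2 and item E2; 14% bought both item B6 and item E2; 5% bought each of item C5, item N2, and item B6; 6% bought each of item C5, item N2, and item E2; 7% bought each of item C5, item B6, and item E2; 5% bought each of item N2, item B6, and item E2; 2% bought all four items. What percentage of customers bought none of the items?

8%

Inclusion–exclusion gives
P(at least one) = 42 + 38 + 44 + 36 − 12 − 17 − 19 − 15 − 12 − 14 + 5 + 6 + 7 + 5 − 2 = 92%
P(none) = 100% − 92% = 8%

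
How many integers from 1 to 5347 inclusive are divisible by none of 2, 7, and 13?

Inclusion–exclusion gives
⌊5347/2⌋ + ⌊5347/7⌋ + ⌊5347/13⌋ − ⌊5347/14⌋ − ⌊5347/26⌋ − ⌊5347/91⌋ + ⌊5347/182⌋ = 2673 + 763 + 411 − 381 − 205 − 58 + 29 = 3232
5347 − 3232 = 2115

2115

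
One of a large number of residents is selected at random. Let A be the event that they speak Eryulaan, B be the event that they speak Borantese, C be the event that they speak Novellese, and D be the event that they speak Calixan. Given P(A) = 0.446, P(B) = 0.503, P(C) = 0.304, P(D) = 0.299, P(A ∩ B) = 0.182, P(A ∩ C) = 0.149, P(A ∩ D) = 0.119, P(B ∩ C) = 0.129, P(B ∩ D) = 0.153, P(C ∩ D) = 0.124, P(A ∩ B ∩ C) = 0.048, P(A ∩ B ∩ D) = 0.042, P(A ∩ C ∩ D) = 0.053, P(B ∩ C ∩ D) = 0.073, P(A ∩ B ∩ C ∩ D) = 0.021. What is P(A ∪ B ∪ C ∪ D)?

0.891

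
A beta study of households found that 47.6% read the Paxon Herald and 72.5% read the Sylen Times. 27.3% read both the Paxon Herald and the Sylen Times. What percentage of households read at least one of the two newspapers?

By inclusion-exclusion,
P(at least one) = 47.6 + 72.5 − 27.3 = 92.8%

92.8%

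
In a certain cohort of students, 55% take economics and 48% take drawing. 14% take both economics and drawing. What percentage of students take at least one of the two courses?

By inclusion–exclusion:
P(at least one) = 55 + 48 − 14 = 89%

89%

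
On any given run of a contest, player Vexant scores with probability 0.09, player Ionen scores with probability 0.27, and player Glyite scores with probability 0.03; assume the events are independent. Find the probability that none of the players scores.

0.644371

P(none) = (1 − 0.09) × (1 − 0.27) × (1 − 0.03) = 0.91 × 0.73 × 0.97 = 0.644371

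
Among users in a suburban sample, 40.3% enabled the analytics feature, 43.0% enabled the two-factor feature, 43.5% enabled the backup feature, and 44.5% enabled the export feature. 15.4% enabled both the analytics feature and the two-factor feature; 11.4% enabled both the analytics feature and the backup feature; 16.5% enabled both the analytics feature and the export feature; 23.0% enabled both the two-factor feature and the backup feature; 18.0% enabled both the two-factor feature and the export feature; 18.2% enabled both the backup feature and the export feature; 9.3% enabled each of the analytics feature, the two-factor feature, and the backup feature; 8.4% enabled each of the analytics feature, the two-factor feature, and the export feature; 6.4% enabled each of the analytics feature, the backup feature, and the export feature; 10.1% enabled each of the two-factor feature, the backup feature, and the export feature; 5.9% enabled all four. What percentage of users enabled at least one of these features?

Apply inclusion-exclusion:
P(≥1) = 40.3 + 43.0 + 43.5 + 44.5 − 15.4 − 11.4 − 16.5 − 23.0 − 18.0 − 18.2 + 9.3 + 8.4 + 6.4 + 10.1 − 5.9 = 97.1%

97.1%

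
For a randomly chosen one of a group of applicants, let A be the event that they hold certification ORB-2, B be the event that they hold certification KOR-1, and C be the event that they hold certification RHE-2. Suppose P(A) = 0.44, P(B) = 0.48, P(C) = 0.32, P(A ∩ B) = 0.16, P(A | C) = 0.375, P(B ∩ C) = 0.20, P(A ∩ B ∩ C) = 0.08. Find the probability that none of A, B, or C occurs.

P(A ∩ C) = P(C)·P(A|C) = 0.32 × 0.375 = 0.12
Apply inclusion-exclusion:
P(A ∪ B ∪ C) = 0.44 + 0.48 + 0.32 − 0.16 − 0.12 − 0.20 + 0.08 = 0.84
P(none) = 1 − 0.84 = 0.16

0.16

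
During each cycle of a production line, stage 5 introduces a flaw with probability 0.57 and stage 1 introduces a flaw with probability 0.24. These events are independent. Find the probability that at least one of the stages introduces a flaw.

P(none) = (1 − 0.57) × (1 − 0.24) = 0.43 × 0.76 = 0.3268
P(at least one) = 1 − 0.3268 = 0.6732

0.6732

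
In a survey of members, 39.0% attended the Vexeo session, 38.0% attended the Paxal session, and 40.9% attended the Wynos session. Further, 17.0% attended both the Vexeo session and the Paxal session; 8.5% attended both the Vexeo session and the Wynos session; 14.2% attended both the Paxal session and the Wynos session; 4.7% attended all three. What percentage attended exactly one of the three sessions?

By inclusion–exclusion (exactly-one form):
P(exactly one) = 39.0 + 38.0 + 40.9 − 2·17.0 − 2·8.5 − 2·14.2 + 3·4.7 = 52.6%

52.6%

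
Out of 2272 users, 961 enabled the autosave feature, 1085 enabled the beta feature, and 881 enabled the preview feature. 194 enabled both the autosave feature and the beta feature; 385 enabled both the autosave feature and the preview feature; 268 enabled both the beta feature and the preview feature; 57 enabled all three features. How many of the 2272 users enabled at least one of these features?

2137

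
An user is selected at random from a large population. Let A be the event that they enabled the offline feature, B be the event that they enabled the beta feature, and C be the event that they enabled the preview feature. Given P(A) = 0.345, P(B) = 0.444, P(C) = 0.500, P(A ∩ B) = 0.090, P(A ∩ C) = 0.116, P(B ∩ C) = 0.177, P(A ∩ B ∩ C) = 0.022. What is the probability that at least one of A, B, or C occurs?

By inclusion-exclusion,
P(A ∪ B ∪ C) = 0.345 + 0.444 + 0.500 − 0.090 − 0.116 − 0.177 + 0.022 = 0.928

0.928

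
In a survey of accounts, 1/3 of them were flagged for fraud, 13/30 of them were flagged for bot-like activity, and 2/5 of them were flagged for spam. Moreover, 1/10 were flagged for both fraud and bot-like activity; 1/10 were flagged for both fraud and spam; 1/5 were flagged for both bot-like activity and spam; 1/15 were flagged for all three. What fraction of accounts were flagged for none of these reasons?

1/6

P(≥1) = 1/3 + 13/30 + 2/5 − 1/10 − 1/10 − 1/5 + 1/15 = 5/6
P(none) = 1 − 5/6 = 1/6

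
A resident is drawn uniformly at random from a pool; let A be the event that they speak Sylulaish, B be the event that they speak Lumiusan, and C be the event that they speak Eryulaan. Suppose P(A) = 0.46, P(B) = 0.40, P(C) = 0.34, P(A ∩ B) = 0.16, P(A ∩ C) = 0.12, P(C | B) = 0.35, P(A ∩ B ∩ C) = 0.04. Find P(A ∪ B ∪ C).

P(B ∩ C) = P(B)·P(C|B) = 0.40 × 0.35 = 0.14
Using inclusion–exclusion:
P(A ∪ B ∪ C) = 0.46 + 0.40 + 0.34 − 0.16 − 0.12 − 0.14 + 0.04 = 0.82

0.82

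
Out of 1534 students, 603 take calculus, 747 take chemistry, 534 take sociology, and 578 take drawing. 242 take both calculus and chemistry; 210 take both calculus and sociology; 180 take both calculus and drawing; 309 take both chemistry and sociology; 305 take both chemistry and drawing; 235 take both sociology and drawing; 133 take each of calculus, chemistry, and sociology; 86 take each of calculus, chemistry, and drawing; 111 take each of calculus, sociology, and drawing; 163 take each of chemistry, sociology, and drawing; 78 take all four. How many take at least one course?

1396

Apply inclusion-exclusion:
N(≥1) = 603 + 747 + 534 + 578 − 242 − 210 − 180 − 309 − 305 − 235 + 133 + 86 + 111 + 163 − 78 = 1396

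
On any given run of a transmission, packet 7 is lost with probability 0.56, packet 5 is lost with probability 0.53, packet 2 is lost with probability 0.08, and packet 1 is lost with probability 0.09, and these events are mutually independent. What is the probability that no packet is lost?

0.17313296

P(none) = (1 − 0.56) × (1 − 0.53) × (1 − 0.08) × (1 − 0.09) = 0.44 × 0.47 × 0.92 × 0.91 = 0.17313296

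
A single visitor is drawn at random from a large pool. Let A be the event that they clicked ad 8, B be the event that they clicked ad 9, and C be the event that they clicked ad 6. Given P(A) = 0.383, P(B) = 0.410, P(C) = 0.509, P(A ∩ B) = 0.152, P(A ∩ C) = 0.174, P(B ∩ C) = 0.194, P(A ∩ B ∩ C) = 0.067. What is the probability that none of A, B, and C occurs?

P(A ∪ B ∪ C) = 0.383 + 0.410 + 0.509 − 0.152 − 0.174 − 0.194 + 0.067 = 0.849
P(none) = 1 − 0.849 = 0.151

0.151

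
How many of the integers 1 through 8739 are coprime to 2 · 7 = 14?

3746

Apply inclusion-exclusion:
⌊8739/2⌋ + ⌊8739/7⌋ − ⌊8739/14⌋ = 4369 + 1248 − 624 = 4993
8739 − 4993 = 3746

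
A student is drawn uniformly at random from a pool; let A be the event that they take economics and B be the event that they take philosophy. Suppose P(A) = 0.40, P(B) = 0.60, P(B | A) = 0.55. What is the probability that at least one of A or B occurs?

0.78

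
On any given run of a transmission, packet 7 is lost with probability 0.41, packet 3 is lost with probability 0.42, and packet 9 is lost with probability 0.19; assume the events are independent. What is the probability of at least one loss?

0.722818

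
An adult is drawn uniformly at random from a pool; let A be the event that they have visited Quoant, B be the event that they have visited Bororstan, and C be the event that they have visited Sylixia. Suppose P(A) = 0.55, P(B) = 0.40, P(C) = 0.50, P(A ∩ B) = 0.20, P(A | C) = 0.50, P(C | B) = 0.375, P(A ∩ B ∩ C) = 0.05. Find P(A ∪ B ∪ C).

0.90

P(A ∩ C) = P(C)·P(A|C) = 0.50 × 0.50 = 0.25
P(B ∩ C) = P(B)·P(C|B) = 0.40 × 0.375 = 0.15
P(A ∪ B ∪ C) = 0.55 + 0.40 + 0.50 − 0.20 − 0.25 − 0.15 + 0.05 = 0.90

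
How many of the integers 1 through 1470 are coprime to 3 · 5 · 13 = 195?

723

⌊1470/3⌋ + ⌊1470/5⌋ + ⌊1470/13⌋ − ⌊1470/15⌋ − ⌊1470/39⌋ − ⌊1470/65⌋ + ⌊1470/195⌋ = 490 + 294 + 113 − 98 − 37 − 22 + 7 = 747
1470 − 747 = 723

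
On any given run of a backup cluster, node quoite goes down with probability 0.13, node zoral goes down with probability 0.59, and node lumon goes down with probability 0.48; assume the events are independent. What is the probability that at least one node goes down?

P(none) = (1 − 0.13) × (1 − 0.59) × (1 − 0.48) = 0.87 × 0.41 × 0.52 = 0.185484
P(at least one) = 1 − 0.185484 = 0.814516

0.814516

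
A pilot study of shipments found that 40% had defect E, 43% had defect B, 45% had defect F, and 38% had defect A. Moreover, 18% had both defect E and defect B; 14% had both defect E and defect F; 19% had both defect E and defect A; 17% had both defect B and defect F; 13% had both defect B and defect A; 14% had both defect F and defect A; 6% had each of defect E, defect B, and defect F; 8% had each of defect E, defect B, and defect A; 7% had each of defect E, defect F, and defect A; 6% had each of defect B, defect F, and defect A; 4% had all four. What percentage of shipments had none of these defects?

Apply inclusion-exclusion:
P(≥1) = 40 + 43 + 45 + 38 − 18 − 14 − 19 − 17 − 13 − 14 + 6 + 8 + 7 + 6 − 4 = 94%
P(none) = 100% − 94% = 6%

6%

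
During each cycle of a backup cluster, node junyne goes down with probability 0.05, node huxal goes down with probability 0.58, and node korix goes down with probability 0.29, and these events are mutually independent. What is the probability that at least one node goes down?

P(none) = (1 − 0.05) × (1 − 0.58) × (1 − 0.29) = 0.95 × 0.42 × 0.71 = 0.28329
P(at least one) = 1 − 0.28329 = 0.71671

0.71671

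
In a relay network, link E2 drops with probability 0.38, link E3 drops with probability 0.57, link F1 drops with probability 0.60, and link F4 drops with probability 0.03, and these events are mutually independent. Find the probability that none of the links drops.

0.1034408

Independence gives P(none) = ∏(1 − pᵢ).
P(none) = (1 − 0.38) × (1 − 0.57) × (1 − 0.60) × (1 − 0.03) = 0.62 × 0.43 × 0.40 × 0.97 = 0.1034408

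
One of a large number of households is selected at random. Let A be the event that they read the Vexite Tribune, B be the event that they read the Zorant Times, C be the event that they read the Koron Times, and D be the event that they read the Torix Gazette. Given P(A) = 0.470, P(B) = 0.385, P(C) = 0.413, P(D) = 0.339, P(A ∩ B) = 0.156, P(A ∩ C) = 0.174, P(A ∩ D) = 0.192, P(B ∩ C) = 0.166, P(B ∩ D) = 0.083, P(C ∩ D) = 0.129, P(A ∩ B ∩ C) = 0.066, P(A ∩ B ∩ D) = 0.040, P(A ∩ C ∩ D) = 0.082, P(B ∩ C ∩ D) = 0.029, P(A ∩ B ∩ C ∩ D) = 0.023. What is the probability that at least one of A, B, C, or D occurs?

0.901

P(A ∪ B ∪ C ∪ D) = 0.470 + 0.385 + 0.413 + 0.339 − 0.156 − 0.174 − 0.192 − 0.166 − 0.083 − 0.129 + 0.066 + 0.040 + 0.082 + 0.029 − 0.023 = 0.901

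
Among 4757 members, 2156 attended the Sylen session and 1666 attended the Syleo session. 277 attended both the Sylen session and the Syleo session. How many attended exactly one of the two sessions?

3268

N(exactly one) = 2156 + 1666 − 2·277 = 3268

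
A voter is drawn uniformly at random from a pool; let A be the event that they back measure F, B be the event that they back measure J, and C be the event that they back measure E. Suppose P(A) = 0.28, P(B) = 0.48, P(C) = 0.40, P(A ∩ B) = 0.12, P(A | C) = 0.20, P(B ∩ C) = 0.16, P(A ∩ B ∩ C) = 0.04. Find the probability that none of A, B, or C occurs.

0.16

P(A ∩ C) = P(C)·P(A|C) = 0.40 × 0.20 = 0.08
By inclusion–exclusion:
P(A ∪ B ∪ C) = 0.28 + 0.48 + 0.40 − 0.12 − 0.08 − 0.16 + 0.04 = 0.84
P(none) = 1 − 0.84 = 0.16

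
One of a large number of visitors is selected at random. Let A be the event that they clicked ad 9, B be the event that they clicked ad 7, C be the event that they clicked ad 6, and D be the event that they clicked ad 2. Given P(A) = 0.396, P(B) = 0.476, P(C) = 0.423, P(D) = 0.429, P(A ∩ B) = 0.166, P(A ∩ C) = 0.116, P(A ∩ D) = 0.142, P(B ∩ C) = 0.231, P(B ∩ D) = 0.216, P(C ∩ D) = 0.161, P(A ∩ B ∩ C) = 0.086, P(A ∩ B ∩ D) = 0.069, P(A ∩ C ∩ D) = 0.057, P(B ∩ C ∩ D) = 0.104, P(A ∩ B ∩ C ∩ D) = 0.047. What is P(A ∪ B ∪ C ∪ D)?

Apply inclusion-exclusion:
P(A ∪ B ∪ C ∪ D) = 0.396 + 0.476 + 0.423 + 0.429 − 0.166 − 0.116 − 0.142 − 0.231 − 0.216 − 0.161 + 0.086 + 0.069 + 0.057 + 0.104 − 0.047 = 0.961

0.961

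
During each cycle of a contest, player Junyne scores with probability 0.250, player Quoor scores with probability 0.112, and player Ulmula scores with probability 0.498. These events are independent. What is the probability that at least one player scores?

0.665668

Since the events are independent, P(none) is the product of the individual non-occurrence probabilities.
P(none) = (1 − 0.250) × (1 − 0.112) × (1 − 0.498) = 0.750 × 0.888 × 0.502 = 0.334332
P(at least one) = 1 − 0.334332 = 0.665668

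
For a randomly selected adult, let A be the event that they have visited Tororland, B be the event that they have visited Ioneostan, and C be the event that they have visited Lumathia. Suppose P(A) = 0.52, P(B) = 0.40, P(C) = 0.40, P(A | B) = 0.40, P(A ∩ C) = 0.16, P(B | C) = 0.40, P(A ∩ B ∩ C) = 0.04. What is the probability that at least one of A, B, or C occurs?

0.88

P(A ∩ B) = P(B)·P(A|B) = 0.40 × 0.40 = 0.16
P(B ∩ C) = P(C)·P(B|C) = 0.40 × 0.40 = 0.16
By inclusion–exclusion:
P(A ∪ B ∪ C) = 0.52 + 0.40 + 0.40 − 0.16 − 0.16 − 0.16 + 0.04 = 0.88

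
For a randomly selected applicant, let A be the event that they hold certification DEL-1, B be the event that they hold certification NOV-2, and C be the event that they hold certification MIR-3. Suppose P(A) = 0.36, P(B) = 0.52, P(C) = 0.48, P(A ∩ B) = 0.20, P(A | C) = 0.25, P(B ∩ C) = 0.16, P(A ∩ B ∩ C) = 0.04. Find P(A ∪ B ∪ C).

P(A ∩ C) = P(C)·P(A|C) = 0.48 × 0.25 = 0.12
By inclusion–exclusion:
P(A ∪ B ∪ C) = 0.36 + 0.52 + 0.48 − 0.20 − 0.12 − 0.16 + 0.04 = 0.92

0.92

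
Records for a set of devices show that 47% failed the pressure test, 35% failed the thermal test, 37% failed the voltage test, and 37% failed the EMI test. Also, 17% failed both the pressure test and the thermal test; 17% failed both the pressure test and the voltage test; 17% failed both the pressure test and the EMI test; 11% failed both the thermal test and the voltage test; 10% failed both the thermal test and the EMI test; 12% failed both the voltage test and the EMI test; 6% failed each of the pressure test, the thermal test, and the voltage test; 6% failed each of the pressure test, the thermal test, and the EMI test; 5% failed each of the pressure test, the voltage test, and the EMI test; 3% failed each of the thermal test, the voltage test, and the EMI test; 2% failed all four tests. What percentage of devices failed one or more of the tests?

By inclusion-exclusion,
P(≥1) = 47 + 35 + 37 + 37 − 17 − 17 − 17 − 11 − 10 − 12 + 6 + 6 + 5 + 3 − 2 = 90%

90%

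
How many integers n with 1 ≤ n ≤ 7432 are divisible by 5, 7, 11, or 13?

By inclusion–exclusion:
⌊7432/5⌋ + ⌊7432/7⌋ + ⌊7432/11⌋ + ⌊7432/13⌋ − ⌊7432/35⌋ − ⌊7432/55⌋ − ⌊7432/65⌋ − ⌊7432/77⌋ − ⌊7432/91⌋ − ⌊7432/143⌋ + ⌊7432/385⌋ + ⌊7432/455⌋ + ⌊7432/715⌋ + ⌊7432/1001⌋ − ⌊7432/5005⌋ = 1486 + 1061 + 675 + 571 − 212 − 135 − 114 − 96 − 81 − 51 + 19 + 16 + 10 + 7 − 1 = 3155

3155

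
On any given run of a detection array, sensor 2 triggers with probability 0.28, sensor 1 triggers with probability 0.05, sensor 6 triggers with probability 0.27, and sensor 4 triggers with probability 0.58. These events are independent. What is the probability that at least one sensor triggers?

0.7902856

P(none) = (1 − 0.28) × (1 − 0.05) × (1 − 0.27) × (1 − 0.58) = 0.72 × 0.95 × 0.73 × 0.42 = 0.2097144
P(at least one) = 1 − 0.2097144 = 0.7902856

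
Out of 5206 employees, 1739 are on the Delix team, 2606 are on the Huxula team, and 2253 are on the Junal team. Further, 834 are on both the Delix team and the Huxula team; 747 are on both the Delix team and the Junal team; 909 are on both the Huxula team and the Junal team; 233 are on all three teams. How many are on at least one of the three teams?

Apply inclusion-exclusion:
N(≥1) = 1739 + 2606 + 2253 − 834 − 747 − 909 + 233 = 4341

4341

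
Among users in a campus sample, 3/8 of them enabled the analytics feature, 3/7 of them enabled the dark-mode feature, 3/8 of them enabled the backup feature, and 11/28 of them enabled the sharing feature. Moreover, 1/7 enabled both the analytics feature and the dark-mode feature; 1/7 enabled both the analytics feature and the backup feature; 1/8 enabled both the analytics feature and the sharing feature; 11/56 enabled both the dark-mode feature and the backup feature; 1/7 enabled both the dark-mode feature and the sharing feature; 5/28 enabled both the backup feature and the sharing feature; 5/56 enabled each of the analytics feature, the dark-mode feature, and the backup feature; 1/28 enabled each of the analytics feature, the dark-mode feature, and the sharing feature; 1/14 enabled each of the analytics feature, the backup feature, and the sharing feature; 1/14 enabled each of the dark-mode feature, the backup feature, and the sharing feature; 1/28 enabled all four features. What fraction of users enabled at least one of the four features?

7/8

Apply inclusion-exclusion:
P(union) = 3/8 + 3/7 + 3/8 + 11/28 − 1/7 − 1/7 − 1/8 − 11/56 − 1/7 − 5/28 + 5/56 + 1/28 + 1/14 + 1/14 − 1/28 = 7/8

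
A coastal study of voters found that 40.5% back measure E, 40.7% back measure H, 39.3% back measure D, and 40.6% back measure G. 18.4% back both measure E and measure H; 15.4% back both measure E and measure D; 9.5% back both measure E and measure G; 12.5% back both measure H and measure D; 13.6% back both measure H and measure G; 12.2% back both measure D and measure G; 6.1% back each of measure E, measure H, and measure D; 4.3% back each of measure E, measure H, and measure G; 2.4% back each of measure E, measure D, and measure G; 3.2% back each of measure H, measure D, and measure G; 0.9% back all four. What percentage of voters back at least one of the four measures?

94.6%

Using inclusion–exclusion:
P(union) = 40.5 + 40.7 + 39.3 + 40.6 − 18.4 − 15.4 − 9.5 − 12.5 − 13.6 − 12.2 + 6.1 + 4.3 + 2.4 + 3.2 − 0.9 = 94.6%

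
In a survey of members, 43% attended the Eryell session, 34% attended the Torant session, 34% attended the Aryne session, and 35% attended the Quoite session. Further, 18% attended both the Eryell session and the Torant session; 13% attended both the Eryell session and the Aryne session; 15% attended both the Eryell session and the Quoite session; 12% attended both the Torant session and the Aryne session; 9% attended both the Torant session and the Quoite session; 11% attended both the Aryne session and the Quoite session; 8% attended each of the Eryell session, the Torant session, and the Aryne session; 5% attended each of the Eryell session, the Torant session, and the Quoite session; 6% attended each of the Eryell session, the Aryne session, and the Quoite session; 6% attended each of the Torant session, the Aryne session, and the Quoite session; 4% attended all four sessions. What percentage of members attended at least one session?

89%

By inclusion–exclusion:
P(union) = 43 + 34 + 34 + 35 − 18 − 13 − 15 − 12 − 9 − 11 + 8 + 5 + 6 + 6 − 4 = 89%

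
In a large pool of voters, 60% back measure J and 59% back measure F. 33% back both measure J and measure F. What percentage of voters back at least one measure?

86%

P(≥1) = 60 + 59 − 33 = 86%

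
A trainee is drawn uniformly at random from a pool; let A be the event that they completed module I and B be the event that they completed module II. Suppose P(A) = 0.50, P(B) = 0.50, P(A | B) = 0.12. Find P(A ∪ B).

0.94

P(A ∩ B) = P(B)·P(A|B) = 0.50 × 0.12 = 0.06
By inclusion–exclusion:
P(A ∪ B) = 0.50 + 0.50 − 0.06 = 0.94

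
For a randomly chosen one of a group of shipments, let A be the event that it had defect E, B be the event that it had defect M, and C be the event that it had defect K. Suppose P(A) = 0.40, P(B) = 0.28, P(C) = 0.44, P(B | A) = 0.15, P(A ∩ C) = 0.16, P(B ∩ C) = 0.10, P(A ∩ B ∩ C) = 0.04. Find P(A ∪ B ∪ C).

P(A ∩ B) = P(A)·P(B|A) = 0.40 × 0.15 = 0.06
P(A ∪ B ∪ C) = 0.40 + 0.28 + 0.44 − 0.06 − 0.16 − 0.10 + 0.04 = 0.84

0.84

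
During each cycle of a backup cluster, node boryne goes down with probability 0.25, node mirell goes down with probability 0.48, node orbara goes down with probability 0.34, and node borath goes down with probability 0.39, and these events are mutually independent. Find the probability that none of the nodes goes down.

0.157014

Since the events are independent, P(none) is the product of the individual non-occurrence probabilities.
P(none) = (1 − 0.25) × (1 − 0.48) × (1 − 0.34) × (1 − 0.39) = 0.75 × 0.52 × 0.66 × 0.61 = 0.157014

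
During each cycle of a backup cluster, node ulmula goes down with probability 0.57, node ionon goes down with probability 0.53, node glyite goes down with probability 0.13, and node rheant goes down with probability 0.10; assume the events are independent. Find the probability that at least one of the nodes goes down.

0.8417557

P(none) = (1 − 0.57) × (1 − 0.53) × (1 − 0.13) × (1 − 0.10) = 0.43 × 0.47 × 0.87 × 0.90 = 0.1582443
P(at least one) = 1 − 0.1582443 = 0.8417557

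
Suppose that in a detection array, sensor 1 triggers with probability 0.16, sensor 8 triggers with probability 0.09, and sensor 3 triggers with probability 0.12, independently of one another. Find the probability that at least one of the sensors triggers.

0.327328

P(none) = (1 − 0.16) × (1 − 0.09) × (1 − 0.12) = 0.84 × 0.91 × 0.88 = 0.672672
P(at least one) = 1 − 0.672672 = 0.327328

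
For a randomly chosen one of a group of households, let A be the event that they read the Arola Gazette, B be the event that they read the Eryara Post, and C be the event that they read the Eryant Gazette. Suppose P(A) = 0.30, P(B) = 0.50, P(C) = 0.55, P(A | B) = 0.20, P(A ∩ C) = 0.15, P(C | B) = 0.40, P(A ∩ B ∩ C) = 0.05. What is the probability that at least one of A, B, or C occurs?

P(A ∩ B) = P(B)·P(A|B) = 0.50 × 0.20 = 0.10
P(B ∩ C) = P(B)·P(C|B) = 0.50 × 0.40 = 0.20
P(A ∪ B ∪ C) = 0.30 + 0.50 + 0.55 − 0.10 − 0.15 − 0.20 + 0.05 = 0.95

0.95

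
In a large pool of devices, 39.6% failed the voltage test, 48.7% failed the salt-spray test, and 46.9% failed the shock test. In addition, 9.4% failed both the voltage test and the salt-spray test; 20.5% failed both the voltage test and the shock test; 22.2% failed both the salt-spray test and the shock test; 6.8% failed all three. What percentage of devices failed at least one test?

Apply inclusion-exclusion:
P(≥1) = 39.6 + 48.7 + 46.9 − 9.4 − 20.5 − 22.2 + 6.8 = 89.9%

89.9%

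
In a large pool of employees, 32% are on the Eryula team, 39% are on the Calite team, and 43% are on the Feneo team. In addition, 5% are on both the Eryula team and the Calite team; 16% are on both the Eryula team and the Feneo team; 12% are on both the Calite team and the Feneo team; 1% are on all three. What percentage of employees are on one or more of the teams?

82%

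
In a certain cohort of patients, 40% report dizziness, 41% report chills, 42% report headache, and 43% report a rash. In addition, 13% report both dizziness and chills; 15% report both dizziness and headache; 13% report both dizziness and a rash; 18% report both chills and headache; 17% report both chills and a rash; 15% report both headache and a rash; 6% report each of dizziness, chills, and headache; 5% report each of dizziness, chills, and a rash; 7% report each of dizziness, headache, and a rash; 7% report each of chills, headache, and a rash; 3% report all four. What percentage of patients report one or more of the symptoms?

97%

P(at least one) = 40 + 41 + 42 + 43 − 13 − 15 − 13 − 18 − 17 − 15 + 6 + 5 + 7 + 7 − 3 = 97%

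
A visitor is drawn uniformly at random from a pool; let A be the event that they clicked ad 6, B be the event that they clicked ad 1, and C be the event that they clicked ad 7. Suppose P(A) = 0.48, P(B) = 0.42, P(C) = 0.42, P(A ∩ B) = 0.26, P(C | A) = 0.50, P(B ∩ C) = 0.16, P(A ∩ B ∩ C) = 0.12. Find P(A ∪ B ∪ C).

0.78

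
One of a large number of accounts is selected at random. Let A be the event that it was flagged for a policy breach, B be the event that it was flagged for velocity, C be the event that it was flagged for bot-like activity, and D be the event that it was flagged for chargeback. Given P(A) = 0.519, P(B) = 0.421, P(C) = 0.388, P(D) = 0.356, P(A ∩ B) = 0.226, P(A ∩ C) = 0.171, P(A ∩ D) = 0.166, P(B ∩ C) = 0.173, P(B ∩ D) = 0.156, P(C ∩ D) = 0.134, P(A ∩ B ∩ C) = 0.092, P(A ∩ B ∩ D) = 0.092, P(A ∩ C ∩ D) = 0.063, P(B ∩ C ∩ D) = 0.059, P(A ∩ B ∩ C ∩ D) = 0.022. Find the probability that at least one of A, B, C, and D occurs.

By inclusion–exclusion:
P(A ∪ B ∪ C ∪ D) = 0.519 + 0.421 + 0.388 + 0.356 − 0.226 − 0.171 − 0.166 − 0.173 − 0.156 − 0.134 + 0.092 + 0.092 + 0.063 + 0.059 − 0.022 = 0.942

0.942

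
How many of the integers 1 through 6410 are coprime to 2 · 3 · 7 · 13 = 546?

1690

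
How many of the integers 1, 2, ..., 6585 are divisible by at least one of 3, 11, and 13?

⌊6585/3⌋ + ⌊6585/11⌋ + ⌊6585/13⌋ − ⌊6585/33⌋ − ⌊6585/39⌋ − ⌊6585/143⌋ + ⌊6585/429⌋ = 2195 + 598 + 506 − 199 − 168 − 46 + 15 = 2901

2901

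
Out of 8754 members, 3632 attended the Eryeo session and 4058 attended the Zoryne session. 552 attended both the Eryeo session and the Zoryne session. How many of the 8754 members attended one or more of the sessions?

N(≥1) = 3632 + 4058 − 552 = 7138

7138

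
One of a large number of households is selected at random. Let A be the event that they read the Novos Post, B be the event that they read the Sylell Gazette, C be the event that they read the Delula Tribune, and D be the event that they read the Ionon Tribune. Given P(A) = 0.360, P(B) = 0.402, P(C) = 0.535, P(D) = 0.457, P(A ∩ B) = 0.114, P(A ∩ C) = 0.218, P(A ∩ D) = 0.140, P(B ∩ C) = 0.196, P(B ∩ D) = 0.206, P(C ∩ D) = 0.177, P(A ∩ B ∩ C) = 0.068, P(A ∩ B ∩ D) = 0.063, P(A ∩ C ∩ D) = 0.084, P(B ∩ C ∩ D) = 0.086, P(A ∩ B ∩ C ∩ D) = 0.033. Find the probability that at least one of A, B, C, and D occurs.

0.971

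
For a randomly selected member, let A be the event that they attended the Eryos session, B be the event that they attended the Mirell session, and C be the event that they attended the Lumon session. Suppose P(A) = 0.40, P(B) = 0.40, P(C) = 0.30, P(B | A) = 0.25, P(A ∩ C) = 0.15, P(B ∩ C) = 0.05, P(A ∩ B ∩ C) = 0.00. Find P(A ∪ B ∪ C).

0.80

P(A ∩ B) = P(A)·P(B|A) = 0.40 × 0.25 = 0.10
By inclusion-exclusion,
P(A ∪ B ∪ C) = 0.40 + 0.40 + 0.30 − 0.10 − 0.15 − 0.05 + 0.00 = 0.80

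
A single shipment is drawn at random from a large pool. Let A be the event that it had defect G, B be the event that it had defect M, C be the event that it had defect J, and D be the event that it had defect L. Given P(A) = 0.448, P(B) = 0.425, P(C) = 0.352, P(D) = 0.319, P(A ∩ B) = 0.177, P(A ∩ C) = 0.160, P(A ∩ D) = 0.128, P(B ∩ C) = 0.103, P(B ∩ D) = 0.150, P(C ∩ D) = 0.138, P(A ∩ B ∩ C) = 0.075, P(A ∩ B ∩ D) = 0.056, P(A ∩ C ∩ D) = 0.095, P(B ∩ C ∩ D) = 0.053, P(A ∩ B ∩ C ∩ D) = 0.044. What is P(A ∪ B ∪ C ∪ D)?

0.923

By inclusion–exclusion:
P(A ∪ B ∪ C ∪ D) = 0.448 + 0.425 + 0.352 + 0.319 − 0.177 − 0.160 − 0.128 − 0.103 − 0.150 − 0.138 + 0.075 + 0.056 + 0.095 + 0.053 − 0.044 = 0.923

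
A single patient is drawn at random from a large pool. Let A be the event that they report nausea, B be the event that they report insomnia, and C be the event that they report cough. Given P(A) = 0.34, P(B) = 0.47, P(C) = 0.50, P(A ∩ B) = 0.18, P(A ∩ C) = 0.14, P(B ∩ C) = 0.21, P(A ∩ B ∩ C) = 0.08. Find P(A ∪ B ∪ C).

0.86

By inclusion–exclusion:
P(A ∪ B ∪ C) = 0.34 + 0.47 + 0.50 − 0.18 − 0.14 − 0.21 + 0.08 = 0.86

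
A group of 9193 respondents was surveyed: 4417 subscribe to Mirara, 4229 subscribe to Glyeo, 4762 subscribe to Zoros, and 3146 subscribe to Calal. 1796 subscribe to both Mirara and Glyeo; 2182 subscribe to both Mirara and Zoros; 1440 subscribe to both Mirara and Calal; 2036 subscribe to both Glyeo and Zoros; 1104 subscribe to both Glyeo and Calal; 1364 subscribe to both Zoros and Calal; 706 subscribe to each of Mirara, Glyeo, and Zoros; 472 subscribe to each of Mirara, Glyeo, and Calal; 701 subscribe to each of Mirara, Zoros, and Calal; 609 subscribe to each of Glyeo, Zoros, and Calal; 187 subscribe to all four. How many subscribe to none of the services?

260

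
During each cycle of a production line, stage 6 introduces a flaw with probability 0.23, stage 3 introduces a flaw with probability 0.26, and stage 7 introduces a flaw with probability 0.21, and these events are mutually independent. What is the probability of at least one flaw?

Independence gives P(none) = ∏(1 − pᵢ).
P(none) = (1 − 0.23) × (1 − 0.26) × (1 − 0.21) = 0.77 × 0.74 × 0.79 = 0.450142
P(at least one) = 1 − 0.450142 = 0.549858

0.549858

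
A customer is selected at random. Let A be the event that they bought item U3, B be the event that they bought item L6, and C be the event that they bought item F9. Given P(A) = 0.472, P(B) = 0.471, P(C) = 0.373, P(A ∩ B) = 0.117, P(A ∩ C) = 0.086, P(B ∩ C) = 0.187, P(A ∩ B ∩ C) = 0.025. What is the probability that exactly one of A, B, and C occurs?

0.611

By inclusion–exclusion (exactly-one form):
P(exactly one) = 0.472 + 0.471 + 0.373 − 2·0.117 − 2·0.086 − 2·0.187 + 3·0.025 = 0.611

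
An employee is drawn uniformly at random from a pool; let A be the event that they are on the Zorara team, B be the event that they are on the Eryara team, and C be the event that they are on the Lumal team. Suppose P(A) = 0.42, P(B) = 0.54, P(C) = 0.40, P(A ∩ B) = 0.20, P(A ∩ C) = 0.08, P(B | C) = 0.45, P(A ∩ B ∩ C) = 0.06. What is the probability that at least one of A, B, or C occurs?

P(B ∩ C) = P(C)·P(B|C) = 0.40 × 0.45 = 0.18
By inclusion–exclusion:
P(A ∪ B ∪ C) = 0.42 + 0.54 + 0.40 − 0.20 − 0.08 − 0.18 + 0.06 = 0.96

0.96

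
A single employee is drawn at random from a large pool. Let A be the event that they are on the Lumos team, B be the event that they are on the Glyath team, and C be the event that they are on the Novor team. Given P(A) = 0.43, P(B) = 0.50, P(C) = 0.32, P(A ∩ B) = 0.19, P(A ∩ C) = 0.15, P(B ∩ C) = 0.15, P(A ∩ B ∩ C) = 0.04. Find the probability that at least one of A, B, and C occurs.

By inclusion–exclusion:
P(A ∪ B ∪ C) = 0.43 + 0.50 + 0.32 − 0.19 − 0.15 − 0.15 + 0.04 = 0.80

0.80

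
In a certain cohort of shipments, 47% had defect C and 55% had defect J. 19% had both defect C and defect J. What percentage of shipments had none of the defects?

P(at least one) = 47 + 55 − 19 = 83%
P(none) = 100% − 83% = 17%

17%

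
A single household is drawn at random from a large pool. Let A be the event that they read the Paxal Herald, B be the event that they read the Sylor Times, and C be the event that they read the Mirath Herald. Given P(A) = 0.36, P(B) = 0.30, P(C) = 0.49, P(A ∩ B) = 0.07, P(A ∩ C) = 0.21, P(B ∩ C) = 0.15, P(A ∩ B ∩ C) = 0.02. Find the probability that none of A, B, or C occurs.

0.26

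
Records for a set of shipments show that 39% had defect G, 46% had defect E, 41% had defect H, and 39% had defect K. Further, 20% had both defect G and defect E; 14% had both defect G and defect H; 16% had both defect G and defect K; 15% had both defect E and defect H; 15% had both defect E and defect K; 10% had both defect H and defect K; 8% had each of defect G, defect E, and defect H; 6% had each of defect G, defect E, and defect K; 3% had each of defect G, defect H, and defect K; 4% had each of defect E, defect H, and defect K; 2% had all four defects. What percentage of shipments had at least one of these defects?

By inclusion-exclusion,
P(union) = 39 + 46 + 41 + 39 − 20 − 14 − 16 − 15 − 15 − 10 + 8 + 6 + 3 + 4 − 2 = 94%

94%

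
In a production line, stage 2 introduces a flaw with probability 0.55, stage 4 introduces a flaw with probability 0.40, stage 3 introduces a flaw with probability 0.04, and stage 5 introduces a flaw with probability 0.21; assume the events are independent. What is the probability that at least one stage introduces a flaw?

P(none) = (1 − 0.55) × (1 − 0.40) × (1 − 0.04) × (1 − 0.21) = 0.45 × 0.60 × 0.96 × 0.79 = 0.204768
P(at least one) = 1 − 0.204768 = 0.795232

0.795232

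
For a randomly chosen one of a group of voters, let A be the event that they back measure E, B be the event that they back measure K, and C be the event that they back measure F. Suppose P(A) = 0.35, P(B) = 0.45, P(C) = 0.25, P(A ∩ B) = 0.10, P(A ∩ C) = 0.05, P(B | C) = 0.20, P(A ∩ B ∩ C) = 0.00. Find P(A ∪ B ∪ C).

0.85

P(B ∩ C) = P(C)·P(B|C) = 0.25 × 0.20 = 0.05
Apply inclusion-exclusion:
P(A ∪ B ∪ C) = 0.35 + 0.45 + 0.25 − 0.10 − 0.05 − 0.05 + 0.00 = 0.85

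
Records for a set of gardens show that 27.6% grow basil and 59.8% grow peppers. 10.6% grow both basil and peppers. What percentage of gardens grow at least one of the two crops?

76.8%

By inclusion–exclusion:
P(at least one) = 27.6 + 59.8 − 10.6 = 76.8%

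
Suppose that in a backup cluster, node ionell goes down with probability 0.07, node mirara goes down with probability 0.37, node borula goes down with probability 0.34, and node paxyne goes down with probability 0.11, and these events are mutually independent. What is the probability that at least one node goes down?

0.65584234

P(none) = (1 − 0.07) × (1 − 0.37) × (1 − 0.34) × (1 − 0.11) = 0.93 × 0.63 × 0.66 × 0.89 = 0.34415766
P(at least one) = 1 − 0.34415766 = 0.65584234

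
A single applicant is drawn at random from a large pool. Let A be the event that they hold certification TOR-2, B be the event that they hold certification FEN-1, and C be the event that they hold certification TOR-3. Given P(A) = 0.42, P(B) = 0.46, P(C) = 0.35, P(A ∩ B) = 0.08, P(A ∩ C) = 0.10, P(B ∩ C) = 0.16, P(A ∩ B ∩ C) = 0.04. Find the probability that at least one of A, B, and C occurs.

P(A ∪ B ∪ C) = 0.42 + 0.46 + 0.35 − 0.08 − 0.10 − 0.16 + 0.04 = 0.93

0.93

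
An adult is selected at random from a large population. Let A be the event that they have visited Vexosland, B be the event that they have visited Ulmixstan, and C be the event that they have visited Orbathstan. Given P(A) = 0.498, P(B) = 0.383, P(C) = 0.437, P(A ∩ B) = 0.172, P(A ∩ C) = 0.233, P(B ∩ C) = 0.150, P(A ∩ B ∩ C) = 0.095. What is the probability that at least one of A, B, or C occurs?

By inclusion-exclusion,
P(A ∪ B ∪ C) = 0.498 + 0.383 + 0.437 − 0.172 − 0.233 − 0.150 + 0.095 = 0.858

0.858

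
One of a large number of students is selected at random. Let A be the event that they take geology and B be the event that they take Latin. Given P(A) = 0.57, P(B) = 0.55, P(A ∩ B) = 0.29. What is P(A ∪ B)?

By inclusion–exclusion:
P(A ∪ B) = 0.57 + 0.55 − 0.29 = 0.83

0.83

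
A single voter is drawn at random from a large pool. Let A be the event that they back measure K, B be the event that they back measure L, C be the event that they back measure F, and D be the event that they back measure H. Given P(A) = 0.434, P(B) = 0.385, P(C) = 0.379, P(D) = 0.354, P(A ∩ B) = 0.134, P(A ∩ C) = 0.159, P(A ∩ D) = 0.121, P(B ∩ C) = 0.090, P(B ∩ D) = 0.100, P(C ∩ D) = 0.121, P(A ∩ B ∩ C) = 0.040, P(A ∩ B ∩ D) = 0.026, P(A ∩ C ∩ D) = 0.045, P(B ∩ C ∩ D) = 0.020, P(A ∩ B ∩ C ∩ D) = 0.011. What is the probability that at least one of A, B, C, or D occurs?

P(A ∪ B ∪ C ∪ D) = 0.434 + 0.385 + 0.379 + 0.354 − 0.134 − 0.159 − 0.121 − 0.090 − 0.100 − 0.121 + 0.040 + 0.026 + 0.045 + 0.020 − 0.011 = 0.947

0.947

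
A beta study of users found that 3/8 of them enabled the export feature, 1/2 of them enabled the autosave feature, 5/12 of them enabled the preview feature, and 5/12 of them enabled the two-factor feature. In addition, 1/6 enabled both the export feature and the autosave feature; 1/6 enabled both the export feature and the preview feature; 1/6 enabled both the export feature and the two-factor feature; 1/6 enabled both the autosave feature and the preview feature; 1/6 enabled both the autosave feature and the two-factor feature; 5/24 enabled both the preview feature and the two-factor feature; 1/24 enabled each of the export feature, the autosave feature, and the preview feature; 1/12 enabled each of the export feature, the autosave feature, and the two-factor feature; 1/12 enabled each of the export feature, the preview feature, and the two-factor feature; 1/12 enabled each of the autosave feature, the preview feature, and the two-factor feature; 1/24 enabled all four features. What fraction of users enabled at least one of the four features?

By inclusion-exclusion,
P(at least one) = 3/8 + 1/2 + 5/12 + 5/12 − 1/6 − 1/6 − 1/6 − 1/6 − 1/6 − 5/24 + 1/24 + 1/12 + 1/12 + 1/12 − 1/24 = 11/12

11/12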